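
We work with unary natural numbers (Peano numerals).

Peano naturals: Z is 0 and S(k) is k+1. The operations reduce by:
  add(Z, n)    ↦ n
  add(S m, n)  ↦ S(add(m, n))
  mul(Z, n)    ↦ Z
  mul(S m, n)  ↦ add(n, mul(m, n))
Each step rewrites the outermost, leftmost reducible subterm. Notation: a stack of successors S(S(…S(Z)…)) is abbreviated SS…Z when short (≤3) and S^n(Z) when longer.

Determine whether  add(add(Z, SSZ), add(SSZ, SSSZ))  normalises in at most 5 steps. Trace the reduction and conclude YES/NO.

Answer: NO — after 5 steps the term is S(S(S(add(SZ, SSSZ)))), not yet normal

Working:
  start: add(add(Z, SSZ), add(SSZ, SSSZ))
  →1  add(SSZ, add(SSZ, SSSZ))
  →2  S(add(SZ, add(SSZ, SSSZ)))
  →3  S(S(add(Z, add(SSZ, SSSZ))))
  →4  S(S(add(SSZ, SSSZ)))
  →5  S(S(S(add(SZ, SSSZ))))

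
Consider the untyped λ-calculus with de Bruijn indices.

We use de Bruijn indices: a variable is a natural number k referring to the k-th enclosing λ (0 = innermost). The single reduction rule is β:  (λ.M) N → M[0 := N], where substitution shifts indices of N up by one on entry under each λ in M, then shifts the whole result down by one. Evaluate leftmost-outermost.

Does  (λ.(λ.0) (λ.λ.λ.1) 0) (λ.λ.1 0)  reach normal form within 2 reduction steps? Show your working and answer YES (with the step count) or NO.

  start: (λ.(λ.0) (λ.λ.λ.1) 0) (λ.λ.1 0)
  [1] (λ.0) (λ.λ.λ.1) (λ.λ.1 0)
  [2] (λ.λ.λ.1) (λ.λ.1 0)

Answer: NO — after 2 steps the term is (λ.λ.λ.1) (λ.λ.1 0), not yet normal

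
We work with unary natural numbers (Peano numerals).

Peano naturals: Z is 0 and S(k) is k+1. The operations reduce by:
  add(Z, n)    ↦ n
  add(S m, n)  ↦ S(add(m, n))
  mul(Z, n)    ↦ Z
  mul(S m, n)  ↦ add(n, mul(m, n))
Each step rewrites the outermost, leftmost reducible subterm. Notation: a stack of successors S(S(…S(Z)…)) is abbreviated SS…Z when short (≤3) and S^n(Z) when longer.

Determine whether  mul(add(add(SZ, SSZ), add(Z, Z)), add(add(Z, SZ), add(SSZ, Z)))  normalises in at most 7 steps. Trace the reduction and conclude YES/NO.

  start: mul(add(add(SZ, SSZ), add(Z, Z)), add(add(Z, SZ), add(SSZ, Z)))
  [1] mul(add(S(add(Z, SSZ)), add(Z, Z)), add(add(Z, SZ), add(SSZ, Z)))
  [2] mul(S(add(add(Z, SSZ), add(Z, Z))), add(add(Z, SZ), add(SSZ, Z)))
  [3] add(add(add(Z, SZ), add(SSZ, Z)), mul(add(add(Z, SSZ), add(Z, Z)), add(add(Z, SZ), add(SSZ, Z))))
  [4] add(add(SZ, add(SSZ, Z)), mul(add(add(Z, SSZ), add(Z, Z)), add(add(Z, SZ), add(SSZ, Z))))
  [5] add(S(add(Z, add(SSZ, Z))), mul(add(add(Z, SSZ), add(Z, Z)), add(add(Z, SZ), add(SSZ, Z))))
  [6] S(add(add(Z, add(SSZ, Z)), mul(add(add(Z, SSZ), add(Z, Z)), add(add(Z, SZ), add(SSZ, Z)))))
  [7] S(add(add(SSZ, Z), mul(add(add(Z, SSZ), add(Z, Z)), add(add(Z, SZ), add(SSZ, Z)))))

Answer: NO — after 7 steps the term is S(add(add(SSZ, Z), mul(add(add(Z, SSZ), add(Z, Z)), add(add(Z, SZ), add(SSZ, Z))))), not yet normal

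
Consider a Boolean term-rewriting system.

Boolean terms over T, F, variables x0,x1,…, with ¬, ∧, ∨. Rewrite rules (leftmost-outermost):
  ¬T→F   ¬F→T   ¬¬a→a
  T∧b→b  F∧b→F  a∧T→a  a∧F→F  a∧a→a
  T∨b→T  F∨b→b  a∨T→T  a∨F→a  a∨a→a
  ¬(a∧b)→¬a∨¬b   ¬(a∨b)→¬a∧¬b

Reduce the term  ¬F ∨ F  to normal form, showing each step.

  start: ¬F ∨ F
  step 1: ¬F
  step 2: T

Answer: normal form = T  (in 2 steps)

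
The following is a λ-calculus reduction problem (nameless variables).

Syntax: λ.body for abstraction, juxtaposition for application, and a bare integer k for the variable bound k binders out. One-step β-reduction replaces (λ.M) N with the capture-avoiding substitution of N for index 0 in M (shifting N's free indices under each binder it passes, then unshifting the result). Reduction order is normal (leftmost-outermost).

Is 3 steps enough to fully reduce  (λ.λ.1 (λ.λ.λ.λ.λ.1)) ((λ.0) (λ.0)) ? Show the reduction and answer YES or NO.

  start: (λ.λ.1 (λ.λ.λ.λ.λ.1)) ((λ.0) (λ.0))
  [1] λ.(λ.0) (λ.0) (λ.λ.λ.λ.λ.1)
  [2] λ.(λ.0) (λ.λ.λ.λ.λ.1)
  [3] λ.λ.λ.λ.λ.λ.1

Answer: YES — reaches normal form λ.λ.λ.λ.λ.λ.1 in 3 ≤ 3 steps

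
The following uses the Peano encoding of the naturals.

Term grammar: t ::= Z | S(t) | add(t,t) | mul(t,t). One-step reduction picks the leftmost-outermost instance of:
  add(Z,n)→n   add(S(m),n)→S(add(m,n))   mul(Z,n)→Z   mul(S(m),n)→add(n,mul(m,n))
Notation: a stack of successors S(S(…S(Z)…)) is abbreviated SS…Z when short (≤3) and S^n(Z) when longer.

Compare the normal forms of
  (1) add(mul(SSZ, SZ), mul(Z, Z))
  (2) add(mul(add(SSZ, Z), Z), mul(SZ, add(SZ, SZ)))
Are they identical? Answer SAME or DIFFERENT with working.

Term A:
  start: add(mul(SSZ, SZ), mul(Z, Z))
  [1] add(add(SZ, mul(SZ, SZ)), mul(Z, Z))
  [2] add(S(add(Z, mul(SZ, SZ))), mul(Z, Z))
  [3] S(add(add(Z, mul(SZ, SZ)), mul(Z, Z)))
  [4] S(add(mul(SZ, SZ), mul(Z, Z)))
  [5] S(add(add(SZ, mul(Z, SZ)), mul(Z, Z)))
  [6] S(add(S(add(Z, mul(Z, SZ))), mul(Z, Z)))
  [7] S(S(add(add(Z, mul(Z, SZ)), mul(Z, Z))))
  [8] S(S(add(mul(Z, SZ), mul(Z, Z))))
  [9] S(S(add(Z, mul(Z, Z))))
  [10] S(S(mul(Z, Z)))
  [11] SSZ

Term B:
  start: add(mul(add(SSZ, Z), Z), mul(SZ, add(SZ, SZ)))
  [1] add(mul(S(add(SZ, Z)), Z), mul(SZ, add(SZ, SZ)))
  [2] add(add(Z, mul(add(SZ, Z), Z)), mul(SZ, add(SZ, SZ)))
  [3] add(mul(add(SZ, Z), Z), mul(SZ, add(SZ, SZ)))
  [4] add(mul(S(add(Z, Z)), Z), mul(SZ, add(SZ, SZ)))
  [5] add(add(Z, mul(add(Z, Z), Z)), mul(SZ, add(SZ, SZ)))
  [6] add(mul(add(Z, Z), Z), mul(SZ, add(SZ, SZ)))
  [7] add(mul(Z, Z), mul(SZ, add(SZ, SZ)))
  [8] add(Z, mul(SZ, add(SZ, SZ)))
  [9] mul(SZ, add(SZ, SZ))
  [10] add(add(SZ, SZ), mul(Z, add(SZ, SZ)))
  [11] add(S(add(Z, SZ)), mul(Z, add(SZ, SZ)))
  [12] S(add(add(Z, SZ), mul(Z, add(SZ, SZ))))
  [13] S(add(SZ, mul(Z, add(SZ, SZ))))
  [14] S(S(add(Z, mul(Z, add(SZ, SZ)))))
  [15] S(S(mul(Z, add(SZ, SZ))))
  [16] SSZ

Answer: SAME — A ⇓ SSZ, B ⇓ SSZ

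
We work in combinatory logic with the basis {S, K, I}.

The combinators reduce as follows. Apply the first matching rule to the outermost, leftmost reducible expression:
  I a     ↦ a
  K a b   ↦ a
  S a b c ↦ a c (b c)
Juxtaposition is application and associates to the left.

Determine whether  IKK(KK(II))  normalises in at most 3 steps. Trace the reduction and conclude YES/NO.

Answer: YES — reaches normal form K in 2 ≤ 3 steps

Working:
  start: IKK(KK(II))
  →1  KK(KK(II))
  →2  K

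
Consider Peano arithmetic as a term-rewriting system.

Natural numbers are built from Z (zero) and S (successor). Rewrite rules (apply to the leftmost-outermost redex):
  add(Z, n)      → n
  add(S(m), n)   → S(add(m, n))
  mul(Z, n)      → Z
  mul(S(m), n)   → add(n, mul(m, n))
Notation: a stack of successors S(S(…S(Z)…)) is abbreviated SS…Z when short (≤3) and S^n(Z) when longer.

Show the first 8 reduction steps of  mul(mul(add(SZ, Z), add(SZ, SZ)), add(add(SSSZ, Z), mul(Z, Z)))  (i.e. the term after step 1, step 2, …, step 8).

Answer: after 8 steps: S(add(add(add(SSZ, Z), mul(Z, Z)), mul(add(add(Z, SZ), mul(add(Z, Z), add(SZ, SZ))), add(add(SSSZ, Z), mul(Z, Z)))))

Working:
  start: mul(mul(add(SZ, Z), add(SZ, SZ)), add(add(SSSZ, Z), mul(Z, Z)))
  →1  mul(mul(S(add(Z, Z)), add(SZ, SZ)), add(add(SSSZ, Z), mul(Z, Z)))
  →2  mul(add(add(SZ, SZ), mul(add(Z, Z), add(SZ, SZ))), add(add(SSSZ, Z), mul(Z, Z)))
  →3  mul(add(S(add(Z, SZ)), mul(add(Z, Z), add(SZ, SZ))), add(add(SSSZ, Z), mul(Z, Z)))
  →4  mul(S(add(add(Z, SZ), mul(add(Z, Z), add(SZ, SZ)))), add(add(SSSZ, Z), mul(Z, Z)))
  →5  add(add(add(SSSZ, Z), mul(Z, Z)), mul(add(add(Z, SZ), mul(add(Z, Z), add(SZ, SZ))), add(add(SSSZ, Z), mul(Z, Z))))
  →6  add(add(S(add(SSZ, Z)), mul(Z, Z)), mul(add(add(Z, SZ), mul(add(Z, Z), add(SZ, SZ))), add(add(SSSZ, Z), mul(Z, Z))))
  →7  add(S(add(add(SSZ, Z), mul(Z, Z))), mul(add(add(Z, SZ), mul(add(Z, Z), add(SZ, SZ))), add(add(SSSZ, Z), mul(Z, Z))))
  →8  S(add(add(add(SSZ, Z), mul(Z, Z)), mul(add(add(Z, SZ), mul(add(Z, Z), add(SZ, SZ))), add(add(SSSZ, Z), mul(Z, Z)))))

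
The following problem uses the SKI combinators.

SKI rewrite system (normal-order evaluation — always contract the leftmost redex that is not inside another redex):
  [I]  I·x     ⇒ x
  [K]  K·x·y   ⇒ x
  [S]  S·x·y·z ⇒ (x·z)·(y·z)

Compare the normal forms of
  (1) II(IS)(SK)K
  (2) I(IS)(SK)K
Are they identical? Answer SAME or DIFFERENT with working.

Term A:
  start: II(IS)(SK)K
  →1  I(IS)(SK)K
  →2  IS(SK)K
  →3  S(SK)K

Term B:
  start: I(IS)(SK)K
  →1  IS(SK)K
  →2  S(SK)K

Answer: SAME — A ⇓ S(SK)K, B ⇓ S(SK)K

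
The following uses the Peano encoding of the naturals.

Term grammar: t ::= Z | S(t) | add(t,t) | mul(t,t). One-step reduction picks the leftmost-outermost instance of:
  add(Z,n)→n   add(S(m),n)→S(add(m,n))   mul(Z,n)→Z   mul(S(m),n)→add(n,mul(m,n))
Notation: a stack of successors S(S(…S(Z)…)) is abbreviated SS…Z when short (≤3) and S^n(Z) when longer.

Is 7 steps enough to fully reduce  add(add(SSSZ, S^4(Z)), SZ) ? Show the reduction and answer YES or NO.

Answer: NO — after 7 steps the term is S(S(S(add(S^4(Z), SZ)))), not yet normal

Derivation:
  start: add(add(SSSZ, S^4(Z)), SZ)
  →1  add(S(add(SSZ, S^4(Z))), SZ)
  →2  S(add(add(SSZ, S^4(Z)), SZ))
  →3  S(add(S(add(SZ, S^4(Z))), SZ))
  →4  S(S(add(add(SZ, S^4(Z)), SZ)))
  →5  S(S(add(S(add(Z, S^4(Z))), SZ)))
  →6  S(S(S(add(add(Z, S^4(Z)), SZ))))
  →7  S(S(S(add(S^4(Z), SZ))))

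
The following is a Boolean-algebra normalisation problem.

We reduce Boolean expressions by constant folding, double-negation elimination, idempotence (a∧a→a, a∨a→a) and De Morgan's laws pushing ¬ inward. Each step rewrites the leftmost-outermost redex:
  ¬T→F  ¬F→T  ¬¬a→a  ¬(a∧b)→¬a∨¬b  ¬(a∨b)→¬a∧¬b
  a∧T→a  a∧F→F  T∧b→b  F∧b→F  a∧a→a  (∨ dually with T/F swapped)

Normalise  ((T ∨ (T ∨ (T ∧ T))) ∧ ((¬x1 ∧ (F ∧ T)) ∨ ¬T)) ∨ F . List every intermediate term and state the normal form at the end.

Answer: normal form = F  (in 7 steps)

Derivation:
  start: ((T ∨ (T ∨ (T ∧ T))) ∧ ((¬x1 ∧ (F ∧ T)) ∨ ¬T)) ∨ F
  [1] (T ∨ (T ∨ (T ∧ T))) ∧ ((¬x1 ∧ (F ∧ T)) ∨ ¬T)
  [2] T ∧ ((¬x1 ∧ (F ∧ T)) ∨ ¬T)
  [3] (¬x1 ∧ (F ∧ T)) ∨ ¬T
  [4] (¬x1 ∧ F) ∨ ¬T
  [5] F ∨ ¬T
  [6] ¬T
  [7] F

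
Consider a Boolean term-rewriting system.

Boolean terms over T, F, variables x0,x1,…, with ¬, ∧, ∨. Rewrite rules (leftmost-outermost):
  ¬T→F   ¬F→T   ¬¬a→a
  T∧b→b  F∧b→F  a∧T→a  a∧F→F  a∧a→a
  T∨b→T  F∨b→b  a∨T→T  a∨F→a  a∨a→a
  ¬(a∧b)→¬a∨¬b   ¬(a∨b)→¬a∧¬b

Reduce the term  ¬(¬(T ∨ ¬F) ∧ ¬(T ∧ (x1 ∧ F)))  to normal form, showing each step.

  start: ¬(¬(T ∨ ¬F) ∧ ¬(T ∧ (x1 ∧ F)))
  →1  ¬¬(T ∨ ¬F) ∨ ¬¬(T ∧ (x1 ∧ F))
  →2  (T ∨ ¬F) ∨ ¬¬(T ∧ (x1 ∧ F))
  →3  T ∨ ¬¬(T ∧ (x1 ∧ F))
  →4  T

Answer: normal form = T  (in 4 steps)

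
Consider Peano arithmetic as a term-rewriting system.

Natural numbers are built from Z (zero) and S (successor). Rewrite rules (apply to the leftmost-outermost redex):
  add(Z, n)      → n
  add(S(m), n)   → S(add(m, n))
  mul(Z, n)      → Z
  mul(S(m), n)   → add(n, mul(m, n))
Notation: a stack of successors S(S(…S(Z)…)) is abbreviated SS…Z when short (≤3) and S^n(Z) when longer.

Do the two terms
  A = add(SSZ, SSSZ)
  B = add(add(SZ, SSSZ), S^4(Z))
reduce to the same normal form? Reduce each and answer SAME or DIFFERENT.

Term A:
  start: add(SSZ, SSSZ)
  step 1: S(add(SZ, SSSZ))
  step 2: S(S(add(Z, SSSZ)))
  step 3: S^5(Z)

Term B:
  start: add(add(SZ, SSSZ), S^4(Z))
  step 1: add(S(add(Z, SSSZ)), S^4(Z))
  step 2: S(add(add(Z, SSSZ), S^4(Z)))
  step 3: S(add(SSSZ, S^4(Z)))
  step 4: S(S(add(SSZ, S^4(Z))))
  step 5: S(S(S(add(SZ, S^4(Z)))))
  step 6: S(S(S(S(add(Z, S^4(Z))))))
  step 7: S^8(Z)

Answer: DIFFERENT — A ⇓ S^5(Z), B ⇓ S^8(Z)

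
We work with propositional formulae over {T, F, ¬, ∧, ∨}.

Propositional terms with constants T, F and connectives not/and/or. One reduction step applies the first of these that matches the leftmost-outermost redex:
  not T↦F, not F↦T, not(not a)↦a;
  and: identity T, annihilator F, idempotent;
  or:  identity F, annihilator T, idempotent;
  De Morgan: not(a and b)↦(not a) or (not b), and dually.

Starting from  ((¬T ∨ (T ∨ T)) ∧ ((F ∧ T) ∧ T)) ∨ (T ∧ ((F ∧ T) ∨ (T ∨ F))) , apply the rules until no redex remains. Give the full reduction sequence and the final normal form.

Answer: normal form = T  (in 11 steps)

Working:
  start: ((¬T ∨ (T ∨ T)) ∧ ((F ∧ T) ∧ T)) ∨ (T ∧ ((F ∧ T) ∨ (T ∨ F)))
  [1] ((F ∨ (T ∨ T)) ∧ ((F ∧ T) ∧ T)) ∨ (T ∧ ((F ∧ T) ∨ (T ∨ F)))
  [2] ((T ∨ T) ∧ ((F ∧ T) ∧ T)) ∨ (T ∧ ((F ∧ T) ∨ (T ∨ F)))
  [3] (T ∧ ((F ∧ T) ∧ T)) ∨ (T ∧ ((F ∧ T) ∨ (T ∨ F)))
  [4] ((F ∧ T) ∧ T) ∨ (T ∧ ((F ∧ T) ∨ (T ∨ F)))
  [5] (F ∧ T) ∨ (T ∧ ((F ∧ T) ∨ (T ∨ F)))
  [6] F ∨ (T ∧ ((F ∧ T) ∨ (T ∨ F)))
  [7] T ∧ ((F ∧ T) ∨ (T ∨ F))
  [8] (F ∧ T) ∨ (T ∨ F)
  [9] F ∨ (T ∨ F)
  [10] T ∨ F
  [11] T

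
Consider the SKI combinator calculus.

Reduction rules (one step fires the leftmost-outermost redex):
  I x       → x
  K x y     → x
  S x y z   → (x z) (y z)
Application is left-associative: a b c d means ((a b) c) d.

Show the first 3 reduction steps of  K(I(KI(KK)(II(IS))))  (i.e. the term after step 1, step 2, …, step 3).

Answer: after 3 steps: K(II(IS))

Derivation:
  start: K(I(KI(KK)(II(IS))))
  →1  K(KI(KK)(II(IS)))
  →2  K(I(II(IS)))
  →3  K(II(IS))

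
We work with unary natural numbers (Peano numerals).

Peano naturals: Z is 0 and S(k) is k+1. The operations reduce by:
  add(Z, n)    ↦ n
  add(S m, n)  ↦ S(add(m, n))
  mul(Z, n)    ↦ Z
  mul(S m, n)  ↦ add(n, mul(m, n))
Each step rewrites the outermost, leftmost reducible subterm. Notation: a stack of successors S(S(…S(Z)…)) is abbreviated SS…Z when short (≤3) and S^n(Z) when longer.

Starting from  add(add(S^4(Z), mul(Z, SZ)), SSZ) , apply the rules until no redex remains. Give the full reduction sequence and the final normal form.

Answer: normal form = S^6(Z)  (in 11 steps)

Working:
  start: add(add(S^4(Z), mul(Z, SZ)), SSZ)
  [1] add(S(add(SSSZ, mul(Z, SZ))), SSZ)
  [2] S(add(add(SSSZ, mul(Z, SZ)), SSZ))
  [3] S(add(S(add(SSZ, mul(Z, SZ))), SSZ))
  [4] S(S(add(add(SSZ, mul(Z, SZ)), SSZ)))
  [5] S(S(add(S(add(SZ, mul(Z, SZ))), SSZ)))
  [6] S(S(S(add(add(SZ, mul(Z, SZ)), SSZ))))
  [7] S(S(S(add(S(add(Z, mul(Z, SZ))), SSZ))))
  [8] S(S(S(S(add(add(Z, mul(Z, SZ)), SSZ)))))
  [9] S(S(S(S(add(mul(Z, SZ), SSZ)))))
  [10] S(S(S(S(add(Z, SSZ)))))
  [11] S^6(Z)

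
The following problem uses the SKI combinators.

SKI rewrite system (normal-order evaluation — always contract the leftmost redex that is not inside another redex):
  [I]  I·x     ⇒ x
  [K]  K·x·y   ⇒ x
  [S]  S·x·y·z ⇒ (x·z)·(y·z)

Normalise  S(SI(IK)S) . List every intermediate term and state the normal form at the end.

  start: S(SI(IK)S)
  →1  S(IS(IKS))
  →2  S(S(IKS))
  →3  S(S(KS))

Answer: normal form = S(S(KS))  (in 3 steps)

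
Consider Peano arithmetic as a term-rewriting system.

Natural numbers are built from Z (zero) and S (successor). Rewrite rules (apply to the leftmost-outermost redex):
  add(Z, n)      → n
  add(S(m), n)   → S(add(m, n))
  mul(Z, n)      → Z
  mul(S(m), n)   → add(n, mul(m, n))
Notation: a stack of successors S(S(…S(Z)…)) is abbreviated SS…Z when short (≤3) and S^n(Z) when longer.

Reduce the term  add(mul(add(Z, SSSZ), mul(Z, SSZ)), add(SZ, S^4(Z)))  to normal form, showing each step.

Answer: normal form = S^5(Z)  (in 14 steps)

Derivation:
  start: add(mul(add(Z, SSSZ), mul(Z, SSZ)), add(SZ, S^4(Z)))
  →1  add(mul(SSSZ, mul(Z, SSZ)), add(SZ, S^4(Z)))
  →2  add(add(mul(Z, SSZ), mul(SSZ, mul(Z, SSZ))), add(SZ, S^4(Z)))
  →3  add(add(Z, mul(SSZ, mul(Z, SSZ))), add(SZ, S^4(Z)))
  →4  add(mul(SSZ, mul(Z, SSZ)), add(SZ, S^4(Z)))
  →5  add(add(mul(Z, SSZ), mul(SZ, mul(Z, SSZ))), add(SZ, S^4(Z)))
  →6  add(add(Z, mul(SZ, mul(Z, SSZ))), add(SZ, S^4(Z)))
  →7  add(mul(SZ, mul(Z, SSZ)), add(SZ, S^4(Z)))
  →8  add(add(mul(Z, SSZ), mul(Z, mul(Z, SSZ))), add(SZ, S^4(Z)))
  →9  add(add(Z, mul(Z, mul(Z, SSZ))), add(SZ, S^4(Z)))
  →10  add(mul(Z, mul(Z, SSZ)), add(SZ, S^4(Z)))
  →11  add(Z, add(SZ, S^4(Z)))
  →12  add(SZ, S^4(Z))
  →13  S(add(Z, S^4(Z)))
  →14  S^5(Z)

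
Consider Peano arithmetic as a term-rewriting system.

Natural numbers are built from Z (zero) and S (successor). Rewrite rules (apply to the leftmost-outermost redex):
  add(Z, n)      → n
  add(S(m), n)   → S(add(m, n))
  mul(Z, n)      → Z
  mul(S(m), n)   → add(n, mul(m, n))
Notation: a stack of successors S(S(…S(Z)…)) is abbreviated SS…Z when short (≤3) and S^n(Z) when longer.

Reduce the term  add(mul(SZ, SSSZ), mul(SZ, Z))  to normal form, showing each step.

Answer: normal form = SSSZ  (in 13 steps)

Reduction:
  start: add(mul(SZ, SSSZ), mul(SZ, Z))
  →1  add(add(SSSZ, mul(Z, SSSZ)), mul(SZ, Z))
  →2  add(S(add(SSZ, mul(Z, SSSZ))), mul(SZ, Z))
  →3  S(add(add(SSZ, mul(Z, SSSZ)), mul(SZ, Z)))
  →4  S(add(S(add(SZ, mul(Z, SSSZ))), mul(SZ, Z)))
  →5  S(S(add(add(SZ, mul(Z, SSSZ)), mul(SZ, Z))))
  →6  S(S(add(S(add(Z, mul(Z, SSSZ))), mul(SZ, Z))))
  →7  S(S(S(add(add(Z, mul(Z, SSSZ)), mul(SZ, Z)))))
  →8  S(S(S(add(mul(Z, SSSZ), mul(SZ, Z)))))
  →9  S(S(S(add(Z, mul(SZ, Z)))))
  →10  S(S(S(mul(SZ, Z))))
  →11  S(S(S(add(Z, mul(Z, Z)))))
  →12  S(S(S(mul(Z, Z))))
  →13  SSSZ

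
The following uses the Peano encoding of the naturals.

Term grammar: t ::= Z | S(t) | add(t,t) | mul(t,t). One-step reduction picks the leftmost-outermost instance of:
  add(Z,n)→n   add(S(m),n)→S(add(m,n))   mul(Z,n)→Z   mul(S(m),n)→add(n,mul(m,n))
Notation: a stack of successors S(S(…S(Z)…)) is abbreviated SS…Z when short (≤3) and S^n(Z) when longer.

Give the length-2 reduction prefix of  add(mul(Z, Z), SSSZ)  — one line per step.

  start: add(mul(Z, Z), SSSZ)
  →1  add(Z, SSSZ)
  →2  SSSZ

Answer: after 2 steps: SSSZ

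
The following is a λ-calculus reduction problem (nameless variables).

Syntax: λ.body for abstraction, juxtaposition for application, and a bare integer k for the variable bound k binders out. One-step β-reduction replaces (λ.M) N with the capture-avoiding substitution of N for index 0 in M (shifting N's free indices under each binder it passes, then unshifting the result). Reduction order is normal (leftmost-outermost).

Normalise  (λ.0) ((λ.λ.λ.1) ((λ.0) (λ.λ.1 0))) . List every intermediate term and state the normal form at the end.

  start: (λ.0) ((λ.λ.λ.1) ((λ.0) (λ.λ.1 0)))
  [1] (λ.λ.λ.1) ((λ.0) (λ.λ.1 0))
  [2] λ.λ.1

Answer: normal form = λ.λ.1  (in 2 steps)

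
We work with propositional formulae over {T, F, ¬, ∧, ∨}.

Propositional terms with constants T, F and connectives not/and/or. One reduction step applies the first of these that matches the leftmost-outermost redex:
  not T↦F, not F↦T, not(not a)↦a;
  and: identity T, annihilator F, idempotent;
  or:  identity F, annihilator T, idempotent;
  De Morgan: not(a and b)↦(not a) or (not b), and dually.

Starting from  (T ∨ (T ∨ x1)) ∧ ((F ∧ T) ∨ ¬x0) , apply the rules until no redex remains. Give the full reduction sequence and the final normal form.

Answer: normal form = ¬x0  (in 4 steps)

Reduction:
  start: (T ∨ (T ∨ x1)) ∧ ((F ∧ T) ∨ ¬x0)
  →1  T ∧ ((F ∧ T) ∨ ¬x0)
  →2  (F ∧ T) ∨ ¬x0
  →3  F ∨ ¬x0
  →4  ¬x0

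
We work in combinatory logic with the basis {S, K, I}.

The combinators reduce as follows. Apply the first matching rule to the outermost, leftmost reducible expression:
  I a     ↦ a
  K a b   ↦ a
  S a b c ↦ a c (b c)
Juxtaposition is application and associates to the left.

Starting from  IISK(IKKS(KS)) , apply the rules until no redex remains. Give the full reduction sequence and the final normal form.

  start: IISK(IKKS(KS))
  →1  ISK(IKKS(KS))
  →2  SK(IKKS(KS))
  →3  SK(KKS(KS))
  →4  SK(K(KS))

Answer: normal form = SK(K(KS))  (in 4 steps)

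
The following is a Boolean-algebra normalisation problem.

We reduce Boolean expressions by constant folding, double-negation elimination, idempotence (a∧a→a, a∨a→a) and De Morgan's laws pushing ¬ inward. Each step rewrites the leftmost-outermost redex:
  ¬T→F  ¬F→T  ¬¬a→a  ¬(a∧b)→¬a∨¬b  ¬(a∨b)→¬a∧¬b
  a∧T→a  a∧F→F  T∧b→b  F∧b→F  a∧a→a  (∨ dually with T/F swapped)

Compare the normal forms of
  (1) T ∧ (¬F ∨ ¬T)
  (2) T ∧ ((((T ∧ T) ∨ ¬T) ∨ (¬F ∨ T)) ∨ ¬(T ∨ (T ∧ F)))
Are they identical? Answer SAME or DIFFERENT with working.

Answer: SAME — A ⇓ T, B ⇓ T

Reduction:
Term A:
  start: T ∧ (¬F ∨ ¬T)
  step 1: ¬F ∨ ¬T
  step 2: T ∨ ¬T
  step 3: T

Term B:
  start: T ∧ ((((T ∧ T) ∨ ¬T) ∨ (¬F ∨ T)) ∨ ¬(T ∨ (T ∧ F)))
  step 1: (((T ∧ T) ∨ ¬T) ∨ (¬F ∨ T)) ∨ ¬(T ∨ (T ∧ F))
  step 2: ((T ∨ ¬T) ∨ (¬F ∨ T)) ∨ ¬(T ∨ (T ∧ F))
  step 3: (T ∨ (¬F ∨ T)) ∨ ¬(T ∨ (T ∧ F))
  step 4: T ∨ ¬(T ∨ (T ∧ F))
  step 5: T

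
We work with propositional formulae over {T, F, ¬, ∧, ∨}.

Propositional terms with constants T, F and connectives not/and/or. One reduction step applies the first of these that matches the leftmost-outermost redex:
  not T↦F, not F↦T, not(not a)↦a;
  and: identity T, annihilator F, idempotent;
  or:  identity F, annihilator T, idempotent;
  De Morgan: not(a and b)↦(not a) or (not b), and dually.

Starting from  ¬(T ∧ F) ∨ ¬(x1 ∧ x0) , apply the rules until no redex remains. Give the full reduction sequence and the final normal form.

  start: ¬(T ∧ F) ∨ ¬(x1 ∧ x0)
  step 1: (¬T ∨ ¬F) ∨ ¬(x1 ∧ x0)
  step 2: (F ∨ ¬F) ∨ ¬(x1 ∧ x0)
  step 3: ¬F ∨ ¬(x1 ∧ x0)
  step 4: T ∨ ¬(x1 ∧ x0)
  step 5: T

Answer: normal form = T  (in 5 steps)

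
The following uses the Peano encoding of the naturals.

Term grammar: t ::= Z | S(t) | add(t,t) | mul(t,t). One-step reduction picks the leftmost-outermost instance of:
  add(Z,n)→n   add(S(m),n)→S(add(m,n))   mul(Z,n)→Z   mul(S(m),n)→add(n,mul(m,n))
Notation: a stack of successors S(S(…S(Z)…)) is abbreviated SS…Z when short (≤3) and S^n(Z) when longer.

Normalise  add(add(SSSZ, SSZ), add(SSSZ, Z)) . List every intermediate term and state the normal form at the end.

Answer: normal form = S^8(Z)  (in 14 steps)

Reduction:
  start: add(add(SSSZ, SSZ), add(SSSZ, Z))
  step 1: add(S(add(SSZ, SSZ)), add(SSSZ, Z))
  step 2: S(add(add(SSZ, SSZ), add(SSSZ, Z)))
  step 3: S(add(S(add(SZ, SSZ)), add(SSSZ, Z)))
  step 4: S(S(add(add(SZ, SSZ), add(SSSZ, Z))))
  step 5: S(S(add(S(add(Z, SSZ)), add(SSSZ, Z))))
  step 6: S(S(S(add(add(Z, SSZ), add(SSSZ, Z)))))
  step 7: S(S(S(add(SSZ, add(SSSZ, Z)))))
  step 8: S(S(S(S(add(SZ, add(SSSZ, Z))))))
  step 9: S(S(S(S(S(add(Z, add(SSSZ, Z)))))))
  step 10: S(S(S(S(S(add(SSSZ, Z))))))
  step 11: S(S(S(S(S(S(add(SSZ, Z)))))))
  step 12: S(S(S(S(S(S(S(add(SZ, Z))))))))
  step 13: S(S(S(S(S(S(S(S(add(Z, Z)))))))))
  step 14: S^8(Z)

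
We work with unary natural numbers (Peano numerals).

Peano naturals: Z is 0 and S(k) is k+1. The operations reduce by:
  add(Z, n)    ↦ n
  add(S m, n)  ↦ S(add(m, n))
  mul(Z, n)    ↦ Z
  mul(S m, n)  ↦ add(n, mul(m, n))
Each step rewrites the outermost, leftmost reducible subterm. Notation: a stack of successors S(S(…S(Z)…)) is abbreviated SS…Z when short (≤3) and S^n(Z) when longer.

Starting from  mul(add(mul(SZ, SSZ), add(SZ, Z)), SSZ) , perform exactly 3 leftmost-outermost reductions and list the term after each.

Answer: after 3 steps: mul(S(add(add(SZ, mul(Z, SSZ)), add(SZ, Z))), SSZ)

Working:
  start: mul(add(mul(SZ, SSZ), add(SZ, Z)), SSZ)
  [1] mul(add(add(SSZ, mul(Z, SSZ)), add(SZ, Z)), SSZ)
  [2] mul(add(S(add(SZ, mul(Z, SSZ))), add(SZ, Z)), SSZ)
  [3] mul(S(add(add(SZ, mul(Z, SSZ)), add(SZ, Z))), SSZ)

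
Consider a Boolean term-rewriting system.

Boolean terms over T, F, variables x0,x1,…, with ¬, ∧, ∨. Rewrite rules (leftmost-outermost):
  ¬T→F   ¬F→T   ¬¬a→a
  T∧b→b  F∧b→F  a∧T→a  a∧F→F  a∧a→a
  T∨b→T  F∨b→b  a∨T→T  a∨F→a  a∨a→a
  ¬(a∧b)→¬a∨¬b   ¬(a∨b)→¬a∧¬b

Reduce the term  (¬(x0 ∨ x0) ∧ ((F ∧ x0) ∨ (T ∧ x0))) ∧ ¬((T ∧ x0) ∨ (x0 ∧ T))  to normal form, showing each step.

Answer: normal form = (¬x0 ∧ x0) ∧ ¬x0  (in 13 steps)

Reduction:
  start: (¬(x0 ∨ x0) ∧ ((F ∧ x0) ∨ (T ∧ x0))) ∧ ¬((T ∧ x0) ∨ (x0 ∧ T))
  step 1: ((¬x0 ∧ ¬x0) ∧ ((F ∧ x0) ∨ (T ∧ x0))) ∧ ¬((T ∧ x0) ∨ (x0 ∧ T))
  step 2: (¬x0 ∧ ((F ∧ x0) ∨ (T ∧ x0))) ∧ ¬((T ∧ x0) ∨ (x0 ∧ T))
  step 3: (¬x0 ∧ (F ∨ (T ∧ x0))) ∧ ¬((T ∧ x0) ∨ (x0 ∧ T))
  step 4: (¬x0 ∧ (T ∧ x0)) ∧ ¬((T ∧ x0) ∨ (x0 ∧ T))
  step 5: (¬x0 ∧ x0) ∧ ¬((T ∧ x0) ∨ (x0 ∧ T))
  step 6: (¬x0 ∧ x0) ∧ (¬(T ∧ x0) ∧ ¬(x0 ∧ T))
  step 7: (¬x0 ∧ x0) ∧ ((¬T ∨ ¬x0) ∧ ¬(x0 ∧ T))
  step 8: (¬x0 ∧ x0) ∧ ((F ∨ ¬x0) ∧ ¬(x0 ∧ T))
  step 9: (¬x0 ∧ x0) ∧ (¬x0 ∧ ¬(x0 ∧ T))
  step 10: (¬x0 ∧ x0) ∧ (¬x0 ∧ (¬x0 ∨ ¬T))
  step 11: (¬x0 ∧ x0) ∧ (¬x0 ∧ (¬x0 ∨ F))
  step 12: (¬x0 ∧ x0) ∧ (¬x0 ∧ ¬x0)
  step 13: (¬x0 ∧ x0) ∧ ¬x0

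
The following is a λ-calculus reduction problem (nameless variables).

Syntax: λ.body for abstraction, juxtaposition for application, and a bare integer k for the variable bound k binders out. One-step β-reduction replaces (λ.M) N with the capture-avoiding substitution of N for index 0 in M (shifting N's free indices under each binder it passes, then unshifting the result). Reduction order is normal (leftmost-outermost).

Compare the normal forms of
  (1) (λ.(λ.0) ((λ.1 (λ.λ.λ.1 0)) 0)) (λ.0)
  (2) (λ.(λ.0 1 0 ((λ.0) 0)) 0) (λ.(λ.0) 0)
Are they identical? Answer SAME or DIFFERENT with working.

Term A:
  start: (λ.(λ.0) ((λ.1 (λ.λ.λ.1 0)) 0)) (λ.0)
  [1] (λ.0) ((λ.(λ.0) (λ.λ.λ.1 0)) (λ.0))
  [2] (λ.(λ.0) (λ.λ.λ.1 0)) (λ.0)
  [3] (λ.0) (λ.λ.λ.1 0)
  [4] λ.λ.λ.1 0

Term B:
  start: (λ.(λ.0 1 0 ((λ.0) 0)) 0) (λ.(λ.0) 0)
  [1] (λ.0 (λ.(λ.0) 0) 0 ((λ.0) 0)) (λ.(λ.0) 0)
  [2] (λ.(λ.0) 0) (λ.(λ.0) 0) (λ.(λ.0) 0) ((λ.0) (λ.(λ.0) 0))
  [3] (λ.0) (λ.(λ.0) 0) (λ.(λ.0) 0) ((λ.0) (λ.(λ.0) 0))
  [4] (λ.(λ.0) 0) (λ.(λ.0) 0) ((λ.0) (λ.(λ.0) 0))
  [5] (λ.0) (λ.(λ.0) 0) ((λ.0) (λ.(λ.0) 0))
  [6] (λ.(λ.0) 0) ((λ.0) (λ.(λ.0) 0))
  [7] (λ.0) ((λ.0) (λ.(λ.0) 0))
  [8] (λ.0) (λ.(λ.0) 0)
  [9] λ.(λ.0) 0
  [10] λ.0

Answer: DIFFERENT — A ⇓ λ.λ.λ.1 0, B ⇓ λ.0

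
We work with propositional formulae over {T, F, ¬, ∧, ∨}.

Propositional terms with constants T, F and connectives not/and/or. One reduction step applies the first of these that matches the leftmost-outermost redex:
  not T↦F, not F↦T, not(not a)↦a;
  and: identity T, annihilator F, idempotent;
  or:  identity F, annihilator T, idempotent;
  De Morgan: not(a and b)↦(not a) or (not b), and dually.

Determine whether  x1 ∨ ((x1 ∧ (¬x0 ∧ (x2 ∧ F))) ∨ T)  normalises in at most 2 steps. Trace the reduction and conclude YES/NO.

  start: x1 ∨ ((x1 ∧ (¬x0 ∧ (x2 ∧ F))) ∨ T)
  step 1: x1 ∨ T
  step 2: T

Answer: YES — reaches normal form T in 2 ≤ 2 steps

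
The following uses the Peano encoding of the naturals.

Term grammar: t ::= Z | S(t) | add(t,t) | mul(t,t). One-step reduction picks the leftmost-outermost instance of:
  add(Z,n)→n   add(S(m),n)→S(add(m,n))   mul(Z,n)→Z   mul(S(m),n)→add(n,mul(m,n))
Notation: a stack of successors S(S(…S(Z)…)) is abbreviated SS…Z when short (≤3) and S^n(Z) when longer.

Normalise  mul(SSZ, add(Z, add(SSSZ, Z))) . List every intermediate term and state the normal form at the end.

Answer: normal form = S^6(Z)  (in 21 steps)

Derivation:
  start: mul(SSZ, add(Z, add(SSSZ, Z)))
  step 1: add(add(Z, add(SSSZ, Z)), mul(SZ, add(Z, add(SSSZ, Z))))
  step 2: add(add(SSSZ, Z), mul(SZ, add(Z, add(SSSZ, Z))))
  step 3: add(S(add(SSZ, Z)), mul(SZ, add(Z, add(SSSZ, Z))))
  step 4: S(add(add(SSZ, Z), mul(SZ, add(Z, add(SSSZ, Z)))))
  step 5: S(add(S(add(SZ, Z)), mul(SZ, add(Z, add(SSSZ, Z)))))
  step 6: S(S(add(add(SZ, Z), mul(SZ, add(Z, add(SSSZ, Z))))))
  step 7: S(S(add(S(add(Z, Z)), mul(SZ, add(Z, add(SSSZ, Z))))))
  step 8: S(S(S(add(add(Z, Z), mul(SZ, add(Z, add(SSSZ, Z)))))))
  step 9: S(S(S(add(Z, mul(SZ, add(Z, add(SSSZ, Z)))))))
  step 10: S(S(S(mul(SZ, add(Z, add(SSSZ, Z))))))
  step 11: S(S(S(add(add(Z, add(SSSZ, Z)), mul(Z, add(Z, add(SSSZ, Z)))))))
  step 12: S(S(S(add(add(SSSZ, Z), mul(Z, add(Z, add(SSSZ, Z)))))))
  step 13: S(S(S(add(S(add(SSZ, Z)), mul(Z, add(Z, add(SSSZ, Z)))))))
  step 14: S(S(S(S(add(add(SSZ, Z), mul(Z, add(Z, add(SSSZ, Z))))))))
  step 15: S(S(S(S(add(S(add(SZ, Z)), mul(Z, add(Z, add(SSSZ, Z))))))))
  step 16: S(S(S(S(S(add(add(SZ, Z), mul(Z, add(Z, add(SSSZ, Z)))))))))
  step 17: S(S(S(S(S(add(S(add(Z, Z)), mul(Z, add(Z, add(SSSZ, Z)))))))))
  step 18: S(S(S(S(S(S(add(add(Z, Z), mul(Z, add(Z, add(SSSZ, Z))))))))))
  step 19: S(S(S(S(S(S(add(Z, mul(Z, add(Z, add(SSSZ, Z))))))))))
  step 20: S(S(S(S(S(S(mul(Z, add(Z, add(SSSZ, Z)))))))))
  step 21: S^6(Z)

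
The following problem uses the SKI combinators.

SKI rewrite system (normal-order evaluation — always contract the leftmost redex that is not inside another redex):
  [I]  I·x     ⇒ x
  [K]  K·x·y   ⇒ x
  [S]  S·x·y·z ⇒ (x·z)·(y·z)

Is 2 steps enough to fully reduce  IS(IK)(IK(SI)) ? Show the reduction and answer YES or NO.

Answer: NO — after 2 steps the term is SK(IK(SI)), not yet normal

Reduction:
  start: IS(IK)(IK(SI))
  →1  S(IK)(IK(SI))
  →2  SK(IK(SI))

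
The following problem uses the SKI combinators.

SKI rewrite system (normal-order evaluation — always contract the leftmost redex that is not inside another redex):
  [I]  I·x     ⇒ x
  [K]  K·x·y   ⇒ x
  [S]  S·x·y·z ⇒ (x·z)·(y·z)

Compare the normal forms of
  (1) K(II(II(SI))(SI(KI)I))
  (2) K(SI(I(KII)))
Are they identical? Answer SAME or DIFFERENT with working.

Term A:
  start: K(II(II(SI))(SI(KI)I))
  [1] K(I(II(SI))(SI(KI)I))
  [2] K(II(SI)(SI(KI)I))
  [3] K(I(SI)(SI(KI)I))
  [4] K(SI(SI(KI)I))
  [5] K(SI(II(KII)))
  [6] K(SI(I(KII)))
  [7] K(SI(KII))
  [8] K(SII)

Term B:
  start: K(SI(I(KII)))
  [1] K(SI(KII))
  [2] K(SII)

Answer: SAME — A ⇓ K(SII), B ⇓ K(SII)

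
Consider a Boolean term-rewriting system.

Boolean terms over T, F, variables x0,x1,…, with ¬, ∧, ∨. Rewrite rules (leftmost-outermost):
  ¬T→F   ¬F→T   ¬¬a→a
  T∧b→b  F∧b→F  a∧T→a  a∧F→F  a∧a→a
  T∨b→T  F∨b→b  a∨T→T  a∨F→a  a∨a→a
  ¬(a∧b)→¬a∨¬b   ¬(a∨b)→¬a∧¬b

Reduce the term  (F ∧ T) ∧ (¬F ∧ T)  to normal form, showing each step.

  start: (F ∧ T) ∧ (¬F ∧ T)
  →1  F ∧ (¬F ∧ T)
  →2  F

Answer: normal form = F  (in 2 steps)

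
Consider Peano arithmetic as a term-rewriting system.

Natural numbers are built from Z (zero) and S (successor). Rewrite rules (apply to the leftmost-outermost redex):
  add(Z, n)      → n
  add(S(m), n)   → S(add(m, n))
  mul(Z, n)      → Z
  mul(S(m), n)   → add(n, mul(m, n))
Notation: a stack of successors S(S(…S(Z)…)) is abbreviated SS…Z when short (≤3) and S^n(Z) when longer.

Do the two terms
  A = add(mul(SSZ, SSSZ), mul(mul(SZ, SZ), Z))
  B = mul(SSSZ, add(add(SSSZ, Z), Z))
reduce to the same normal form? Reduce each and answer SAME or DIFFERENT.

Term A:
  start: add(mul(SSZ, SSSZ), mul(mul(SZ, SZ), Z))
  step 1: add(add(SSSZ, mul(SZ, SSSZ)), mul(mul(SZ, SZ), Z))
  step 2: add(S(add(SSZ, mul(SZ, SSSZ))), mul(mul(SZ, SZ), Z))
  step 3: S(add(add(SSZ, mul(SZ, SSSZ)), mul(mul(SZ, SZ), Z)))
  step 4: S(add(S(add(SZ, mul(SZ, SSSZ))), mul(mul(SZ, SZ), Z)))
  step 5: S(S(add(add(SZ, mul(SZ, SSSZ)), mul(mul(SZ, SZ), Z))))
  step 6: S(S(add(S(add(Z, mul(SZ, SSSZ))), mul(mul(SZ, SZ), Z))))
  step 7: S(S(S(add(add(Z, mul(SZ, SSSZ)), mul(mul(SZ, SZ), Z)))))
  step 8: S(S(S(add(mul(SZ, SSSZ), mul(mul(SZ, SZ), Z)))))
  step 9: S(S(S(add(add(SSSZ, mul(Z, SSSZ)), mul(mul(SZ, SZ), Z)))))
  step 10: S(S(S(add(S(add(SSZ, mul(Z, SSSZ))), mul(mul(SZ, SZ), Z)))))
  step 11: S(S(S(S(add(add(SSZ, mul(Z, SSSZ)), mul(mul(SZ, SZ), Z))))))
  step 12: S(S(S(S(add(S(add(SZ, mul(Z, SSSZ))), mul(mul(SZ, SZ), Z))))))
  step 13: S(S(S(S(S(add(add(SZ, mul(Z, SSSZ)), mul(mul(SZ, SZ), Z)))))))
  step 14: S(S(S(S(S(add(S(add(Z, mul(Z, SSSZ))), mul(mul(SZ, SZ), Z)))))))
  step 15: S(S(S(S(S(S(add(add(Z, mul(Z, SSSZ)), mul(mul(SZ, SZ), Z))))))))
  step 16: S(S(S(S(S(S(add(mul(Z, SSSZ), mul(mul(SZ, SZ), Z))))))))
  step 17: S(S(S(S(S(S(add(Z, mul(mul(SZ, SZ), Z))))))))
  step 18: S(S(S(S(S(S(mul(mul(SZ, SZ), Z)))))))
  step 19: S(S(S(S(S(S(mul(add(SZ, mul(Z, SZ)), Z)))))))
  step 20: S(S(S(S(S(S(mul(S(add(Z, mul(Z, SZ))), Z)))))))
  step 21: S(S(S(S(S(S(add(Z, mul(add(Z, mul(Z, SZ)), Z))))))))
  step 22: S(S(S(S(S(S(mul(add(Z, mul(Z, SZ)), Z)))))))
  step 23: S(S(S(S(S(S(mul(mul(Z, SZ), Z)))))))
  step 24: S(S(S(S(S(S(mul(Z, Z)))))))
  step 25: S^6(Z)

Term B:
  start: mul(SSSZ, add(add(SSSZ, Z), Z))
  step 1: add(add(add(SSSZ, Z), Z), mul(SSZ, add(add(SSSZ, Z), Z)))
  step 2: add(add(S(add(SSZ, Z)), Z), mul(SSZ, add(add(SSSZ, Z), Z)))
  step 3: add(S(add(add(SSZ, Z), Z)), mul(SSZ, add(add(SSSZ, Z), Z)))
  step 4: S(add(add(add(SSZ, Z), Z), mul(SSZ, add(add(SSSZ, Z), Z))))
  step 5: S(add(add(S(add(SZ, Z)), Z), mul(SSZ, add(add(SSSZ, Z), Z))))
  step 6: S(add(S(add(add(SZ, Z), Z)), mul(SSZ, add(add(SSSZ, Z), Z))))
  step 7: S(S(add(add(add(SZ, Z), Z), mul(SSZ, add(add(SSSZ, Z), Z)))))
  step 8: S(S(add(add(S(add(Z, Z)), Z), mul(SSZ, add(add(SSSZ, Z), Z)))))
  step 9: S(S(add(S(add(add(Z, Z), Z)), mul(SSZ, add(add(SSSZ, Z), Z)))))
  step 10: S(S(S(add(add(add(Z, Z), Z), mul(SSZ, add(add(SSSZ, Z), Z))))))
  step 11: S(S(S(add(add(Z, Z), mul(SSZ, add(add(SSSZ, Z), Z))))))
  step 12: S(S(S(add(Z, mul(SSZ, add(add(SSSZ, Z), Z))))))
  step 13: S(S(S(mul(SSZ, add(add(SSSZ, Z), Z)))))
  step 14: S(S(S(add(add(add(SSSZ, Z), Z), mul(SZ, add(add(SSSZ, Z), Z))))))
  step 15: S(S(S(add(add(S(add(SSZ, Z)), Z), mul(SZ, add(add(SSSZ, Z), Z))))))
  step 16: S(S(S(add(S(add(add(SSZ, Z), Z)), mul(SZ, add(add(SSSZ, Z), Z))))))
  step 17: S(S(S(S(add(add(add(SSZ, Z), Z), mul(SZ, add(add(SSSZ, Z), Z)))))))
  step 18: S(S(S(S(add(add(S(add(SZ, Z)), Z), mul(SZ, add(add(SSSZ, Z), Z)))))))
  step 19: S(S(S(S(add(S(add(add(SZ, Z), Z)), mul(SZ, add(add(SSSZ, Z), Z)))))))
  step 20: S(S(S(S(S(add(add(add(SZ, Z), Z), mul(SZ, add(add(SSSZ, Z), Z))))))))
  step 21: S(S(S(S(S(add(add(S(add(Z, Z)), Z), mul(SZ, add(add(SSSZ, Z), Z))))))))
  step 22: S(S(S(S(S(add(S(add(add(Z, Z), Z)), mul(SZ, add(add(SSSZ, Z), Z))))))))
  step 23: S(S(S(S(S(S(add(add(add(Z, Z), Z), mul(SZ, add(add(SSSZ, Z), Z)))))))))
  step 24: S(S(S(S(S(S(add(add(Z, Z), mul(SZ, add(add(SSSZ, Z), Z)))))))))
  step 25: S(S(S(S(S(S(add(Z, mul(SZ, add(add(SSSZ, Z), Z)))))))))
  step 26: S(S(S(S(S(S(mul(SZ, add(add(SSSZ, Z), Z))))))))
  step 27: S(S(S(S(S(S(add(add(add(SSSZ, Z), Z), mul(Z, add(add(SSSZ, Z), Z)))))))))
  step 28: S(S(S(S(S(S(add(add(S(add(SSZ, Z)), Z), mul(Z, add(add(SSSZ, Z), Z)))))))))
  step 29: S(S(S(S(S(S(add(S(add(add(SSZ, Z), Z)), mul(Z, add(add(SSSZ, Z), Z)))))))))
  step 30: S(S(S(S(S(S(S(add(add(add(SSZ, Z), Z), mul(Z, add(add(SSSZ, Z), Z))))))))))
  step 31: S(S(S(S(S(S(S(add(add(S(add(SZ, Z)), Z), mul(Z, add(add(SSSZ, Z), Z))))))))))
  step 32: S(S(S(S(S(S(S(add(S(add(add(SZ, Z), Z)), mul(Z, add(add(SSSZ, Z), Z))))))))))
  step 33: S(S(S(S(S(S(S(S(add(add(add(SZ, Z), Z), mul(Z, add(add(SSSZ, Z), Z)))))))))))
  step 34: S(S(S(S(S(S(S(S(add(add(S(add(Z, Z)), Z), mul(Z, add(add(SSSZ, Z), Z)))))))))))
  step 35: S(S(S(S(S(S(S(S(add(S(add(add(Z, Z), Z)), mul(Z, add(add(SSSZ, Z), Z)))))))))))
  step 36: S(S(S(S(S(S(S(S(S(add(add(add(Z, Z), Z), mul(Z, add(add(SSSZ, Z), Z))))))))))))
  step 37: S(S(S(S(S(S(S(S(S(add(add(Z, Z), mul(Z, add(add(SSSZ, Z), Z))))))))))))
  step 38: S(S(S(S(S(S(S(S(S(add(Z, mul(Z, add(add(SSSZ, Z), Z))))))))))))
  step 39: S(S(S(S(S(S(S(S(S(mul(Z, add(add(SSSZ, Z), Z)))))))))))
  step 40: S^9(Z)

Answer: DIFFERENT — A ⇓ S^6(Z), B ⇓ S^9(Z)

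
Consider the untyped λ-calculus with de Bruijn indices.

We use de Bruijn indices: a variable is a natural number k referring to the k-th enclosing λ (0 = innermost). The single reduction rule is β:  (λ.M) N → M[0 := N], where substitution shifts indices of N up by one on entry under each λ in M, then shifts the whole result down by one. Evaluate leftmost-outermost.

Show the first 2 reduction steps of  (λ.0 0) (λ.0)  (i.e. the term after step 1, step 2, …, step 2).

Answer: after 2 steps: λ.0

Working:
  start: (λ.0 0) (λ.0)
  [1] (λ.0) (λ.0)
  [2] λ.0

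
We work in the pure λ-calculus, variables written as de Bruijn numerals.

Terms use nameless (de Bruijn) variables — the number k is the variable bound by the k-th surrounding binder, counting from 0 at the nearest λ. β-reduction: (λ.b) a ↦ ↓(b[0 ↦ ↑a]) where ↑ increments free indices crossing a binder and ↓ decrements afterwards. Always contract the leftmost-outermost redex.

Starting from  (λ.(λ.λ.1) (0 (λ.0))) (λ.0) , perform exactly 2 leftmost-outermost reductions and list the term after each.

  start: (λ.(λ.λ.1) (0 (λ.0))) (λ.0)
  [1] (λ.λ.1) ((λ.0) (λ.0))
  [2] λ.(λ.0) (λ.0)

Answer: after 2 steps: λ.(λ.0) (λ.0)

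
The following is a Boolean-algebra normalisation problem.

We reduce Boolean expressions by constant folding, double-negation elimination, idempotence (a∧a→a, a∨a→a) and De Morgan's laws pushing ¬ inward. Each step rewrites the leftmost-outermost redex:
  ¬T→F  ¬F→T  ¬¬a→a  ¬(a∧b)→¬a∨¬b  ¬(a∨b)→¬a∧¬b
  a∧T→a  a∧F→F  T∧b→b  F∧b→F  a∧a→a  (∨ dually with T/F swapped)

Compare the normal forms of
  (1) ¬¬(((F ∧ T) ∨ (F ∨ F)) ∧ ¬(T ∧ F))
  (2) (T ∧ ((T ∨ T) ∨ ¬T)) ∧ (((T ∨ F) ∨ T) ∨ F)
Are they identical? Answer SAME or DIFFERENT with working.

Answer: DIFFERENT — A ⇓ F, B ⇓ T

Derivation:
Term A:
  start: ¬¬(((F ∧ T) ∨ (F ∨ F)) ∧ ¬(T ∧ F))
  →1  ((F ∧ T) ∨ (F ∨ F)) ∧ ¬(T ∧ F)
  →2  (F ∨ (F ∨ F)) ∧ ¬(T ∧ F)
  →3  (F ∨ F) ∧ ¬(T ∧ F)
  →4  F ∧ ¬(T ∧ F)
  →5  F

Term B:
  start: (T ∧ ((T ∨ T) ∨ ¬T)) ∧ (((T ∨ F) ∨ T) ∨ F)
  →1  ((T ∨ T) ∨ ¬T) ∧ (((T ∨ F) ∨ T) ∨ F)
  →2  (T ∨ ¬T) ∧ (((T ∨ F) ∨ T) ∨ F)
  →3  T ∧ (((T ∨ F) ∨ T) ∨ F)
  →4  ((T ∨ F) ∨ T) ∨ F
  →5  (T ∨ F) ∨ T
  →6  T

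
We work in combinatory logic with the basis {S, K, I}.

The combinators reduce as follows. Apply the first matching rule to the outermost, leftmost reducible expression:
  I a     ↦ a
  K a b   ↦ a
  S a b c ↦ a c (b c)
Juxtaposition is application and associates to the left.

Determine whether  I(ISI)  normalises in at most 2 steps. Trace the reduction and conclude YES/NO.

Answer: YES — reaches normal form SI in 2 ≤ 2 steps

Reduction:
  start: I(ISI)
  step 1: ISI
  step 2: SI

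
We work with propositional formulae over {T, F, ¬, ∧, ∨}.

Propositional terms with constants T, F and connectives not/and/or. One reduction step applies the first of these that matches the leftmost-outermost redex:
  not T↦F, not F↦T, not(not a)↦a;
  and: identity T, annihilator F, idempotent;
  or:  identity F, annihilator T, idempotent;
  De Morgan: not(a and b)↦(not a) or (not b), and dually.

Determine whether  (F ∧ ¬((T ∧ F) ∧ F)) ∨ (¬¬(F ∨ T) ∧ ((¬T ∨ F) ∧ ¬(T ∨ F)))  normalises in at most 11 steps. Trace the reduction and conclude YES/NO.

Answer: YES — reaches normal form F in 8 ≤ 11 steps

Working:
  start: (F ∧ ¬((T ∧ F) ∧ F)) ∨ (¬¬(F ∨ T) ∧ ((¬T ∨ F) ∧ ¬(T ∨ F)))
  step 1: F ∨ (¬¬(F ∨ T) ∧ ((¬T ∨ F) ∧ ¬(T ∨ F)))
  step 2: ¬¬(F ∨ T) ∧ ((¬T ∨ F) ∧ ¬(T ∨ F))
  step 3: (F ∨ T) ∧ ((¬T ∨ F) ∧ ¬(T ∨ F))
  step 4: T ∧ ((¬T ∨ F) ∧ ¬(T ∨ F))
  step 5: (¬T ∨ F) ∧ ¬(T ∨ F)
  step 6: ¬T ∧ ¬(T ∨ F)
  step 7: F ∧ ¬(T ∨ F)
  step 8: F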